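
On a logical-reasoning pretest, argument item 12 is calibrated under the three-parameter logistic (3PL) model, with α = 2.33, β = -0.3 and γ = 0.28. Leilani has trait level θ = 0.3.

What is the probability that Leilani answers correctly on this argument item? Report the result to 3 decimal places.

0.857

P(θ) = γ + (1 − γ) · 1 / (1 + exp(−α(θ − β)))
Exponent: 2.33 × (0.3 − (-0.3)) = 1.3980
1/(1 + e^{-1.3980}) = 0.8019
P = 0.28 + 0.72 × 0.8019 = 0.8573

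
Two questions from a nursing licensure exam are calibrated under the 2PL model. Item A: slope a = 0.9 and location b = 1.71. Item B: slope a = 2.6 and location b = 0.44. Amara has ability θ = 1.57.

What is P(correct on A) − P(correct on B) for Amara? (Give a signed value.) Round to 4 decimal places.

-0.4812

P(θ) = 1 / (1 + exp(−a(θ − b)))
P_A = 0.4685
P_B = 0.9497
P_A − P_B = -0.4812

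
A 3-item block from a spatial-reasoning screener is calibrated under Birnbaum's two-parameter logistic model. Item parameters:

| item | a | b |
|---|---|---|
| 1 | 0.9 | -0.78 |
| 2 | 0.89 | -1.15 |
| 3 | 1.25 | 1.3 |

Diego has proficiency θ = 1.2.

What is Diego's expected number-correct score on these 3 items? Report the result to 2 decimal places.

P(θ) = 1 / (1 + exp(−a(θ − b)))
P_1 = 1/(1+e^{-1.7820}) = 0.8559
P_2 = 1/(1+e^{-2.0915}) = 0.8901
P_3 = 1/(1+e^{0.1250}) = 0.4688
E[score] = 0.8559 + 0.8901 + 0.4688 = 2.2148

2.21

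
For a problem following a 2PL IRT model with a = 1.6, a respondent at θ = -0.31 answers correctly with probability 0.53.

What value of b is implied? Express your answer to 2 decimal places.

-0.39

P(θ) = 1 / (1 + exp(−a(θ − b)))
logit(0.53) = ln(0.53/0.47) = 0.1201
b = θ − logit/(a) = -0.31 − 0.1201/1.6000 = -0.3851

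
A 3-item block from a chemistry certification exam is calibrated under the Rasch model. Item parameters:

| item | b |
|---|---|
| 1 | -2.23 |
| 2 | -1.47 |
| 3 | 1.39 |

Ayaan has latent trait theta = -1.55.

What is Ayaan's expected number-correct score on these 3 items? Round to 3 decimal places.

1.194

P(theta) = 1 / (1 + exp(−(theta − b)))
P_1 = 1/(1+e^{-0.6800}) = 0.6637
P_2 = 1/(1+e^{0.0800}) = 0.4800
P_3 = 1/(1+e^{2.9400}) = 0.0502
E[score] = 0.6637 + 0.4800 + 0.0502 = 1.1940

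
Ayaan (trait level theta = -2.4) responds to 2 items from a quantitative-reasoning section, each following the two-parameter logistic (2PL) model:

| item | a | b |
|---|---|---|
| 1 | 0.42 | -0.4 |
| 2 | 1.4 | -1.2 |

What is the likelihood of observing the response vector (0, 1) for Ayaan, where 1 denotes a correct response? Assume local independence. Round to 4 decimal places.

0.1097

P(theta) = 1 / (1 + exp(−a(theta − b)))
P_1 = 1/(1+e^{0.8400}) = 0.3015
P_2 = 1/(1+e^{1.6800}) = 0.1571
L = (1−P_1) × P_2 = 0.6985 × 0.1571 = 0.10973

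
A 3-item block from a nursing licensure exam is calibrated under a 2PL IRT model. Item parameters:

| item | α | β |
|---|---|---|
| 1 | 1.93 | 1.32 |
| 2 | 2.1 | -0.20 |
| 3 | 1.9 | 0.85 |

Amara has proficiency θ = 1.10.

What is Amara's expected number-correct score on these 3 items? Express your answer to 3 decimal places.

P(θ) = 1 / (1 + exp(−α(θ − β)))
P_1 = 1/(1+e^{0.4246}) = 0.3954
P_2 = 1/(1+e^{-2.7300}) = 0.9388
P_3 = 1/(1+e^{-0.4750}) = 0.6166
E[score] = 0.3954 + 0.9388 + 0.6166 = 1.9508

1.951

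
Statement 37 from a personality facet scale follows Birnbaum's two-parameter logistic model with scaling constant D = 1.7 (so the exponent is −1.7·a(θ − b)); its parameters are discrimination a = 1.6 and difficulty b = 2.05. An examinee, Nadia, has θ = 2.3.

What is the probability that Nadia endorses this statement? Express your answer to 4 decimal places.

P(θ) = 1 / (1 + exp(−D·a(θ − b)))
Exponent: 1.7 × 1.6 × (2.3 − 2.05) = 0.6800
1/(1 + e^{-0.6800}) = 0.6637
P = 0.6637

0.6637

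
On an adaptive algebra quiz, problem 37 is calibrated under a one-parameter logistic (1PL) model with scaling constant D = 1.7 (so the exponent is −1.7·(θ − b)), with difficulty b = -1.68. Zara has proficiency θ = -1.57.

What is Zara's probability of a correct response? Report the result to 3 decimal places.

P(θ) = 1 / (1 + exp(−D·(θ − b)))
Exponent: 1.7 × (-1.57 − (-1.68)) = 0.1870
1/(1 + e^{-0.1870}) = 0.5466
P = 0.5466

0.547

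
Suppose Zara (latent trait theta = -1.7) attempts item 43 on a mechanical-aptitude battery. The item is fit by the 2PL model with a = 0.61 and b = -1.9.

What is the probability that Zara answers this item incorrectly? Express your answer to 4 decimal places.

0.4695

P(theta) = 1 / (1 + exp(−a(theta − b)))
Exponent: 0.61 × (-1.7 − (-1.9)) = 0.1220
1/(1 + e^{-0.1220}) = 0.5305
P(incorrect) = 1 − 0.5305 = 0.4695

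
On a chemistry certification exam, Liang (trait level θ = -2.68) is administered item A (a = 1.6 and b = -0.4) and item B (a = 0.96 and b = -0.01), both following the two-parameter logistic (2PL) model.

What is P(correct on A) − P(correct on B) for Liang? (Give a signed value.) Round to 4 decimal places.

-0.0462

P(θ) = 1 / (1 + exp(−a(θ − b)))
P_A = 0.0254
P_B = 0.0715
P_A − P_B = -0.0462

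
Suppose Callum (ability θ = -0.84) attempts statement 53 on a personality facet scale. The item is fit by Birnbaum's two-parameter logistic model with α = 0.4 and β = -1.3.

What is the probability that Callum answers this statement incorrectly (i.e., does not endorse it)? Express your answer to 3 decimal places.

P(θ) = 1 / (1 + exp(−α(θ − β)))
Exponent: 0.4 × (-0.84 − (-1.3)) = 0.1840
1/(1 + e^{-0.1840}) = 0.5459
P(incorrect) = 1 − 0.5459 = 0.4541

0.454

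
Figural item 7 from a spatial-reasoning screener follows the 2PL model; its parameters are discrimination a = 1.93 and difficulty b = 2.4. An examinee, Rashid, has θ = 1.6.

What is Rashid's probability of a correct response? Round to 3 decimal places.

P(θ) = 1 / (1 + exp(−a(θ − b)))
Exponent: 1.93 × (1.6 − 2.4) = -1.5440
1/(1 + e^{1.5440}) = 0.1760

0.176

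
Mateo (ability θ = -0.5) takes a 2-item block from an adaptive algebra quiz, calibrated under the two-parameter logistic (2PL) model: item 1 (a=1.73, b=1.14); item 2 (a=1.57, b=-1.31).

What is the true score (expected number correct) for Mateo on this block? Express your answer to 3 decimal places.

0.836

P(θ) = 1 / (1 + exp(−a(θ − b)))
P_1 = 1/(1+e^{2.8372}) = 0.0553
P_2 = 1/(1+e^{-1.2717}) = 0.7810
E[score] = 0.0553 + 0.7810 = 0.8364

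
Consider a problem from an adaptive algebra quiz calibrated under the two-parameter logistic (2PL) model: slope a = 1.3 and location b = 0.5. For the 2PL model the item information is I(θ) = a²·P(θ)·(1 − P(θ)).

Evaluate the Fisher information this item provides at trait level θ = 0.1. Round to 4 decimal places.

0.3952

P = 1/(1+e^{0.5200}) = 0.3729
P(1−P) = 0.3729 × 0.6271 = 0.2338
I = a² × P(1−P) = 1.3² × 0.2338 = 0.39518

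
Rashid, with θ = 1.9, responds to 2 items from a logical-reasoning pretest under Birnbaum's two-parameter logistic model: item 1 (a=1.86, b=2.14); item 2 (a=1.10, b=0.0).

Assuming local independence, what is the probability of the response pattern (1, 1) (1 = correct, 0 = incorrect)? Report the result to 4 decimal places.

P(θ) = 1 / (1 + exp(−a(θ − b)))
P_1 = 1/(1+e^{0.4464}) = 0.3902
P_2 = 1/(1+e^{-2.0900}) = 0.8899
L = P_1 × P_2 = 0.3902 × 0.8899 = 0.34726

0.3473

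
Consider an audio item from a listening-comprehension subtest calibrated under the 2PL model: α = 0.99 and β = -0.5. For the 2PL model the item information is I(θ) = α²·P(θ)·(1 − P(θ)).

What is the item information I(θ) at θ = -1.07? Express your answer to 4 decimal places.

0.2265

P = 1/(1+e^{0.5643}) = 0.3626
P(1−P) = 0.3626 × 0.6374 = 0.2311
I = α² × P(1−P) = 0.99² × 0.2311 = 0.22651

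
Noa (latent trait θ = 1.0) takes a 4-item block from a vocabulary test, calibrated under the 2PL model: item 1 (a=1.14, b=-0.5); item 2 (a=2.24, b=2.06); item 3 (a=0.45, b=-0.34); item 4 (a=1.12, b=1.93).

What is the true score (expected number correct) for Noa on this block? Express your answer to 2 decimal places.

P(θ) = 1 / (1 + exp(−a(θ − b)))
P_1 = 1/(1+e^{-1.7100}) = 0.8468
P_2 = 1/(1+e^{2.3744}) = 0.0851
P_3 = 1/(1+e^{-0.6030}) = 0.6463
P_4 = 1/(1+e^{1.0416}) = 0.2608
E[score] = 0.8468 + 0.0851 + 0.6463 + 0.2608 = 1.8392

1.84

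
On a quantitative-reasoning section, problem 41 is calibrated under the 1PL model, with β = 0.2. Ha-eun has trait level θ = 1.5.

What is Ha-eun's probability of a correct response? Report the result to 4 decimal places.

0.7858

P(θ) = 1 / (1 + exp(−(θ − β)))
Exponent: (1.5 − 0.2) = 1.3000
1/(1 + e^{-1.3000}) = 0.7858
P = 0.7858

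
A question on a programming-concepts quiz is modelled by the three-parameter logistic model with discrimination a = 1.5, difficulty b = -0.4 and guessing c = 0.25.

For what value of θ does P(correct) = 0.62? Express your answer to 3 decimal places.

-0.418

P(θ) = c + (1 − c) · 1 / (1 + exp(−a(θ − b)))
Remove guessing floor: (0.62 − 0.25)/(1 − 0.25) = 0.4933
logit = ln(0.4933/0.5067) = -0.0267
θ = b + logit/(a) = -0.4 + (-0.0267)/1.5000 = -0.4178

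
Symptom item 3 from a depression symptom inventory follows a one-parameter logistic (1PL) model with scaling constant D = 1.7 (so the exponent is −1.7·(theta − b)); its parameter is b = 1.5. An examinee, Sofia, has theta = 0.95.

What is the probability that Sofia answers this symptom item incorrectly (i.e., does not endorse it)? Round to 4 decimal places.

0.7181

P(theta) = 1 / (1 + exp(−D·(theta − b)))
Exponent: 1.7 × (0.95 − 1.5) = -0.9350
1/(1 + e^{0.9350}) = 0.2819
P = 0.2819
P(incorrect) = 1 − 0.2819 = 0.7181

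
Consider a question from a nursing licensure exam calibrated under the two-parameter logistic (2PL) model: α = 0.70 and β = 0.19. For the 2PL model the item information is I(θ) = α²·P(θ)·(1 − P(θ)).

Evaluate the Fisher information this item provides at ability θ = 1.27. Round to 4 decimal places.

P = 1/(1+e^{-0.7560}) = 0.6805
P(1−P) = 0.6805 × 0.3195 = 0.2174
I = α² × P(1−P) = 0.70² × 0.2174 = 0.10654

0.1065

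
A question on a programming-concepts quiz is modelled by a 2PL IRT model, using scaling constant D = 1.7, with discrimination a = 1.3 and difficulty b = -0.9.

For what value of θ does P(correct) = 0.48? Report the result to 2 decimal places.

-0.94

P(θ) = 1 / (1 + exp(−D·a(θ − b)))
logit = ln(0.4800/0.5200) = -0.0800
θ = b + logit/(1.7·a) = -0.9 + (-0.0800)/2.2100 = -0.9362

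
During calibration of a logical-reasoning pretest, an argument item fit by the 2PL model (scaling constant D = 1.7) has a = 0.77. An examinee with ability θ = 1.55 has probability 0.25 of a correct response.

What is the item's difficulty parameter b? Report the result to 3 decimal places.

2.389

P(θ) = 1 / (1 + exp(−D·a(θ − b)))
logit(0.25) = ln(0.25/0.75) = -1.0986
b = θ − logit/(1.7·a) = 1.55 − (-1.0986)/1.3090 = 2.3893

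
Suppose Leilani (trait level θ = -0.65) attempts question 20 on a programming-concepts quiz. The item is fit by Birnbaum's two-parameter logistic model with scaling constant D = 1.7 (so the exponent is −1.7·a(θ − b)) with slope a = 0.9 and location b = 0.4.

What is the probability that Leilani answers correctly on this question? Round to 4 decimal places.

P(θ) = 1 / (1 + exp(−D·a(θ − b)))
Exponent: 1.7 × 0.9 × (-0.65 − 0.4) = -1.6065
1/(1 + e^{1.6065}) = 0.1671
P = 0.1671

0.1671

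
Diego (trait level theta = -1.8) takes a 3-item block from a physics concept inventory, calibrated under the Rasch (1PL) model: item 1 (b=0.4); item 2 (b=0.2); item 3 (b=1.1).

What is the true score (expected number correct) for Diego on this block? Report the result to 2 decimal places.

P(theta) = 1 / (1 + exp(−(theta − b)))
P_1 = 1/(1+e^{2.2000}) = 0.0998
P_2 = 1/(1+e^{2.0000}) = 0.1192
P_3 = 1/(1+e^{2.9000}) = 0.0522
E[score] = 0.0998 + 0.1192 + 0.0522 = 0.2711

0.27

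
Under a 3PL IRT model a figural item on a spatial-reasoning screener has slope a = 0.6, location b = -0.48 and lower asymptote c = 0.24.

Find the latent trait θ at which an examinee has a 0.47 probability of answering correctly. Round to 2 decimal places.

P(θ) = c + (1 − c) · 1 / (1 + exp(−a(θ − b)))
Remove guessing floor: (0.47 − 0.24)/(1 − 0.24) = 0.3026
logit = ln(0.3026/0.6974) = -0.8348
θ = b + logit/(a) = -0.48 + (-0.8348)/0.6000 = -1.8713

-1.87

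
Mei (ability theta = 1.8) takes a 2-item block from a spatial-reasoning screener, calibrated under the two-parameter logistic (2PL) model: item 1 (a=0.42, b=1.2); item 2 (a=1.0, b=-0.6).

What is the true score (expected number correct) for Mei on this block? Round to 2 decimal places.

P(theta) = 1 / (1 + exp(−a(theta − b)))
P_1 = 1/(1+e^{-0.2520}) = 0.5627
P_2 = 1/(1+e^{-2.4000}) = 0.9168
E[score] = 0.5627 + 0.9168 = 1.4795

1.48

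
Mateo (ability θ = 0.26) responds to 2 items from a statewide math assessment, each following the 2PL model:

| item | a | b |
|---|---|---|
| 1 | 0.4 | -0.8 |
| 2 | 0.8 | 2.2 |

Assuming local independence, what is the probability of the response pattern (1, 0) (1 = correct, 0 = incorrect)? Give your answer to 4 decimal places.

0.4988

P(θ) = 1 / (1 + exp(−a(θ − b)))
P_1 = 1/(1+e^{-0.4240}) = 0.6044
P_2 = 1/(1+e^{1.5520}) = 0.1748
L = P_1 × (1−P_2) = 0.6044 × 0.8252 = 0.49879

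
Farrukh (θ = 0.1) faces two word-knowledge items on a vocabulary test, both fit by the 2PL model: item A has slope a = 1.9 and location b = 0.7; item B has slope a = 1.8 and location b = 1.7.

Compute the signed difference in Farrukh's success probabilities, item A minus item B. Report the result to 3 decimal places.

P(θ) = 1 / (1 + exp(−a(θ − b)))
P_A = 0.2423
P_B = 0.0532
P_A − P_B = 0.1892

0.189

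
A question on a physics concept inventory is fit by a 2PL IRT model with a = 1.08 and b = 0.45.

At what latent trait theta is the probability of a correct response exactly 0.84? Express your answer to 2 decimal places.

P(theta) = 1 / (1 + exp(−a(theta − b)))
logit = ln(0.8400/0.1600) = 1.6582
theta = b + logit/(a) = 0.45 + 1.6582/1.0800 = 1.9854

1.99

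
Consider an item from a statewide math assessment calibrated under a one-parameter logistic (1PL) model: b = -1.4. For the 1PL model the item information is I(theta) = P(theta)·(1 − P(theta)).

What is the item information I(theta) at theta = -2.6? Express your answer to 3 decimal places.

0.178

P = 1/(1+e^{1.2000}) = 0.2315
P(1−P) = 0.2315 × 0.7685 = 0.1779
I = P(1−P) = 0.17789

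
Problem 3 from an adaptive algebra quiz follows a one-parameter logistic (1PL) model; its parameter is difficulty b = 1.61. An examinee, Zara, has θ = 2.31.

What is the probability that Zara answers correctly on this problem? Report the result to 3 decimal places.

P(θ) = 1 / (1 + exp(−(θ − b)))
Exponent: (2.31 − 1.61) = 0.7000
1/(1 + e^{-0.7000}) = 0.6682
P = 0.6682

0.668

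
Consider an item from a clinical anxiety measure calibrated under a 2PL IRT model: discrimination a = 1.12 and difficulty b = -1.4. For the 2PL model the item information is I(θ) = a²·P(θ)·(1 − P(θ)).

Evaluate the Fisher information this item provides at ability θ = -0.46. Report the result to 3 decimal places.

0.241

P = 1/(1+e^{-1.0528}) = 0.7413
P(1−P) = 0.7413 × 0.2587 = 0.1918
I = a² × P(1−P) = 1.12² × 0.1918 = 0.24055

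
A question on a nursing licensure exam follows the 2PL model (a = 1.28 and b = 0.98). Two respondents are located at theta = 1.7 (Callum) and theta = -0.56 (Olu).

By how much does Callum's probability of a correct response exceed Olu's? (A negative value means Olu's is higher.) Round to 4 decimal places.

0.5931

P(theta) = 1 / (1 + exp(−a(theta − b)))
P(Callum) = 0.7154  [exponent 0.9216]
P(Olu) = 0.1223  [exponent -1.9712]
Difference = 0.7154 − 0.1223 = 0.5931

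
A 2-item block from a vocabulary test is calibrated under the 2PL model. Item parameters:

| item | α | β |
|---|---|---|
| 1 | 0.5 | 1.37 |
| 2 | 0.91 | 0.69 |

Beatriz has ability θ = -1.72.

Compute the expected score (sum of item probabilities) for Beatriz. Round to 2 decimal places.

0.28

P(θ) = 1 / (1 + exp(−α(θ − β)))
P_1 = 1/(1+e^{1.5450}) = 0.1758
P_2 = 1/(1+e^{2.1931}) = 0.1004
E[score] = 0.1758 + 0.1004 = 0.2762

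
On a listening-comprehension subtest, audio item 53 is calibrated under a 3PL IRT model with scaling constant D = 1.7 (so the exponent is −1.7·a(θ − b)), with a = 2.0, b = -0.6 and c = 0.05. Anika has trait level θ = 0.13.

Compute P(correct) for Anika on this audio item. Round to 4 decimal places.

P(θ) = c + (1 − c) · 1 / (1 + exp(−D·a(θ − b)))
Exponent: 1.7 × 2.0 × (0.13 − (-0.6)) = 2.4820
1/(1 + e^{-2.4820}) = 0.9229
P = 0.05 + 0.95 × 0.9229 = 0.9267

0.9267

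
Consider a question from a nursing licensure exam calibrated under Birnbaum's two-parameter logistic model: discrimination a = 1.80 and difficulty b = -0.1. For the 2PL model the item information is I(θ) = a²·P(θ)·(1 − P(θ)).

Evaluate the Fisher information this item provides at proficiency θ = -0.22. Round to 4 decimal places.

0.8006

P = 1/(1+e^{0.2160}) = 0.4462
P(1−P) = 0.4462 × 0.5538 = 0.2471
I = a² × P(1−P) = 1.80² × 0.2471 = 0.80063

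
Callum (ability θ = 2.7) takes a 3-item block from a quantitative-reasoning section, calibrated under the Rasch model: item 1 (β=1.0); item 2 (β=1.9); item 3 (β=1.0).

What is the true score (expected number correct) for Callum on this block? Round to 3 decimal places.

2.381

P(θ) = 1 / (1 + exp(−(θ − β)))
P_1 = 1/(1+e^{-1.7000}) = 0.8455
P_2 = 1/(1+e^{-0.8000}) = 0.6900
P_3 = 1/(1+e^{-1.7000}) = 0.8455
E[score] = 0.8455 + 0.6900 + 0.8455 = 2.3810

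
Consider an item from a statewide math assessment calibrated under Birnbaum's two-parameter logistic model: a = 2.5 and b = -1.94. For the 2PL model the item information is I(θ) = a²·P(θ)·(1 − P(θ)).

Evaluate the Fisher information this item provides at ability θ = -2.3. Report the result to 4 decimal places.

P = 1/(1+e^{0.9000}) = 0.2891
P(1−P) = 0.2891 × 0.7109 = 0.2055
I = a² × P(1−P) = 2.5² × 0.2055 = 1.28438

1.2844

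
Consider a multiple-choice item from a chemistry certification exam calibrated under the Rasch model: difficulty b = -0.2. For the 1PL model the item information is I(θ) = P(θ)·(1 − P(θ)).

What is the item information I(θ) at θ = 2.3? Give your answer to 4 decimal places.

0.0701

P = 1/(1+e^{-2.5000}) = 0.9241
P(1−P) = 0.9241 × 0.0759 = 0.0701
I = P(1−P) = 0.07010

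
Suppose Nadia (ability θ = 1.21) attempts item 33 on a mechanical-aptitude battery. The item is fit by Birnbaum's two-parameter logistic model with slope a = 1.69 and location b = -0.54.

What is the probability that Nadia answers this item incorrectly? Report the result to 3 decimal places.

0.049

P(θ) = 1 / (1 + exp(−a(θ − b)))
Exponent: 1.69 × (1.21 − (-0.54)) = 2.9575
1/(1 + e^{-2.9575}) = 0.9506
P(incorrect) = 1 − 0.9506 = 0.0494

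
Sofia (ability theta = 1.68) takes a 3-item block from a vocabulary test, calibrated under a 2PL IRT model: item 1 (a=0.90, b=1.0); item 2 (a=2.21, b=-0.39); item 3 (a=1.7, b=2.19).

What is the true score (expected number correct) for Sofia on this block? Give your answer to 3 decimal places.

P(theta) = 1 / (1 + exp(−a(theta − b)))
P_1 = 1/(1+e^{-0.6120}) = 0.6484
P_2 = 1/(1+e^{-4.5747}) = 0.9898
P_3 = 1/(1+e^{0.8670}) = 0.2959
E[score] = 0.6484 + 0.9898 + 0.2959 = 1.9341

1.934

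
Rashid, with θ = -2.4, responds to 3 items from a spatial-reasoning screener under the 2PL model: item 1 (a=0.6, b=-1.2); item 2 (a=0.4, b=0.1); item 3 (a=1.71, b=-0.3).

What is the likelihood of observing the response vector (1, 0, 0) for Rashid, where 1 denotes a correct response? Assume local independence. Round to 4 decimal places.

P(θ) = 1 / (1 + exp(−a(θ − b)))
P_1 = 1/(1+e^{0.7200}) = 0.3274
P_2 = 1/(1+e^{1.0000}) = 0.2689
P_3 = 1/(1+e^{3.5910}) = 0.0268
L = P_1 × (1−P_2) × (1−P_3) = 0.3274 × 0.7311 × 0.9732 = 0.23292

0.2329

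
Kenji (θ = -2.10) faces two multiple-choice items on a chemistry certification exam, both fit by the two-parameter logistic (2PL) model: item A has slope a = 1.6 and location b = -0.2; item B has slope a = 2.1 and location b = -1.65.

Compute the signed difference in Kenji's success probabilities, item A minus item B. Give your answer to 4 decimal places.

P(θ) = 1 / (1 + exp(−a(θ − b)))
P_A = 0.0457
P_B = 0.2799
P_A − P_B = -0.2342

-0.2342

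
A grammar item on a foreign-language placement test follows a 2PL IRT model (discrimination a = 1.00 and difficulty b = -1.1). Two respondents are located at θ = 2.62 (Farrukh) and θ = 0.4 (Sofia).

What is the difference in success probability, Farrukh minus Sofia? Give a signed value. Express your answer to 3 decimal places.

P(θ) = 1 / (1 + exp(−a(θ − b)))
P(Farrukh) = 0.9763  [exponent 3.7200]
P(Sofia) = 0.8176  [exponent 1.5000]
Difference = 0.9763 − 0.8176 = 0.1588

0.159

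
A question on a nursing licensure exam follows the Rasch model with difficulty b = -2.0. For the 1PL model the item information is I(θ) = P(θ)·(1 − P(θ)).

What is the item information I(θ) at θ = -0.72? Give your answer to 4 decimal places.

P = 1/(1+e^{-1.2800}) = 0.7824
P(1−P) = 0.7824 × 0.2176 = 0.1702
I = P(1−P) = 0.17022

0.1702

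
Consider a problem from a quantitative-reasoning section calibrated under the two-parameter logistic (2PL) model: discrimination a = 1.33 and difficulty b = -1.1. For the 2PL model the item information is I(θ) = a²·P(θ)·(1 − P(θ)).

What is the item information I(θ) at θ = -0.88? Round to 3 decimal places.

0.433

P = 1/(1+e^{-0.2926}) = 0.5726
P(1−P) = 0.5726 × 0.4274 = 0.2447
I = a² × P(1−P) = 1.33² × 0.2447 = 0.43289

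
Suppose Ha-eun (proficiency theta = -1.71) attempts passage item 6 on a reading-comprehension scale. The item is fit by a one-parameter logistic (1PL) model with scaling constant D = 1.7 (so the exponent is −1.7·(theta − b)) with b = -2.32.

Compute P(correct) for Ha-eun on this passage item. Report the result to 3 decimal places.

P(theta) = 1 / (1 + exp(−D·(theta − b)))
Exponent: 1.7 × (-1.71 − (-2.32)) = 1.0370
1/(1 + e^{-1.0370}) = 0.7383
P = 0.7383

0.738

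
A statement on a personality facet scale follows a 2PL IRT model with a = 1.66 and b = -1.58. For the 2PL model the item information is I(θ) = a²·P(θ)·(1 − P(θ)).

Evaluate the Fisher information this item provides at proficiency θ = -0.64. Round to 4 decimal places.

0.3953

P = 1/(1+e^{-1.5604}) = 0.8264
P(1−P) = 0.8264 × 0.1736 = 0.1435
I = a² × P(1−P) = 1.66² × 0.1435 = 0.39531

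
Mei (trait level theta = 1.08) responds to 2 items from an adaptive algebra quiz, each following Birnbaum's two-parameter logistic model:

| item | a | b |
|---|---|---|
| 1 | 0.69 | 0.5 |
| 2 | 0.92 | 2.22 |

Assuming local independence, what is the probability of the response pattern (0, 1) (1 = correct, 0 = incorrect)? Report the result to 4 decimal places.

P(theta) = 1 / (1 + exp(−a(theta − b)))
P_1 = 1/(1+e^{-0.4002}) = 0.5987
P_2 = 1/(1+e^{1.0488}) = 0.2595
L = (1−P_1) × P_2 = 0.4013 × 0.2595 = 0.10411

0.1041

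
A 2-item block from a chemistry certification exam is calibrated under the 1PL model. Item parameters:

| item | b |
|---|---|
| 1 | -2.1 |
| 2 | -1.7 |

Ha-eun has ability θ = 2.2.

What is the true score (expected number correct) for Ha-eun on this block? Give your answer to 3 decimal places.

1.967

P(θ) = 1 / (1 + exp(−(θ − b)))
P_1 = 1/(1+e^{-4.3000}) = 0.9866
P_2 = 1/(1+e^{-3.9000}) = 0.9802
E[score] = 0.9866 + 0.9802 = 1.9668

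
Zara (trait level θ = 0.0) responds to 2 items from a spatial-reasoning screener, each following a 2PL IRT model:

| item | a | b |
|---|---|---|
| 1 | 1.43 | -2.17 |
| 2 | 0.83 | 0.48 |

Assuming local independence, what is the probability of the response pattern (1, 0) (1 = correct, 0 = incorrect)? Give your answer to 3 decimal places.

P(θ) = 1 / (1 + exp(−a(θ − b)))
P_1 = 1/(1+e^{-3.1031}) = 0.9570
P_2 = 1/(1+e^{0.3984}) = 0.4017
L = P_1 × (1−P_2) = 0.9570 × 0.5983 = 0.57259

0.573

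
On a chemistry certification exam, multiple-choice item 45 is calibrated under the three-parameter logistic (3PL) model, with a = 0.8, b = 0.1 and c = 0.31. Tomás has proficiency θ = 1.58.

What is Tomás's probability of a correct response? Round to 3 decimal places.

P(θ) = c + (1 − c) · 1 / (1 + exp(−a(θ − b)))
Exponent: 0.8 × (1.58 − 0.1) = 1.1840
1/(1 + e^{-1.1840}) = 0.7657
P = 0.31 + 0.69 × 0.7657 = 0.8383

0.838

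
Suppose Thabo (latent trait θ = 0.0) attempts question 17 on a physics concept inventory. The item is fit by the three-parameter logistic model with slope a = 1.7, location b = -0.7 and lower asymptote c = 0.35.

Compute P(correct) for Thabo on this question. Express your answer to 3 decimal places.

P(θ) = c + (1 − c) · 1 / (1 + exp(−a(θ − b)))
Exponent: 1.7 × (0.0 − (-0.7)) = 1.1900
1/(1 + e^{-1.1900}) = 0.7667
P = 0.35 + 0.65 × 0.7667 = 0.8484

0.848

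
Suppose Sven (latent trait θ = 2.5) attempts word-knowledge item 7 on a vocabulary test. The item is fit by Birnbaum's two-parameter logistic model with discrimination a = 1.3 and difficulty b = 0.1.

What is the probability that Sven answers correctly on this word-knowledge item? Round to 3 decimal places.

P(θ) = 1 / (1 + exp(−a(θ − b)))
Exponent: 1.3 × (2.5 − 0.1) = 3.1200
1/(1 + e^{-3.1200}) = 0.9577

0.958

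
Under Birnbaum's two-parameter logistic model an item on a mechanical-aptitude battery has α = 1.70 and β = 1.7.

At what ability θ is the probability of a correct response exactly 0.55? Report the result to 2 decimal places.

1.82

P(θ) = 1 / (1 + exp(−α(θ − β)))
logit = ln(0.5500/0.4500) = 0.2007
θ = β + logit/(α) = 1.7 + 0.2007/1.7000 = 1.8180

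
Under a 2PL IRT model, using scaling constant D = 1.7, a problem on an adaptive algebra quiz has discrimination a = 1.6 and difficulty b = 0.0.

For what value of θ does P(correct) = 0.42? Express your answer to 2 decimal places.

-0.12

P(θ) = 1 / (1 + exp(−D·a(θ − b)))
logit = ln(0.4200/0.5800) = -0.3228
θ = b + logit/(1.7·a) = 0.0 + (-0.3228)/2.7200 = -0.1187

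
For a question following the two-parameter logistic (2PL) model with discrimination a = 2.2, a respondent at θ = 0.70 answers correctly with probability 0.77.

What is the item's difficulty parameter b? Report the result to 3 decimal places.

P(θ) = 1 / (1 + exp(−a(θ − b)))
logit(0.77) = ln(0.77/0.23) = 1.2083
b = θ − logit/(a) = 0.70 − 1.2083/2.2000 = 0.1508

0.151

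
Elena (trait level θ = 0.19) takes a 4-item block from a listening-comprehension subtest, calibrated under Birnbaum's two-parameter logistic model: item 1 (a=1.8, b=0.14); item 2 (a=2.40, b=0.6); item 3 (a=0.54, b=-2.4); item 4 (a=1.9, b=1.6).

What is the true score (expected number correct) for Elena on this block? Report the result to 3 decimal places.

1.661

P(θ) = 1 / (1 + exp(−a(θ − b)))
P_1 = 1/(1+e^{-0.0900}) = 0.5225
P_2 = 1/(1+e^{0.9840}) = 0.2721
P_3 = 1/(1+e^{-1.3986}) = 0.8020
P_4 = 1/(1+e^{2.6790}) = 0.0642
E[score] = 0.5225 + 0.2721 + 0.8020 + 0.0642 = 1.6608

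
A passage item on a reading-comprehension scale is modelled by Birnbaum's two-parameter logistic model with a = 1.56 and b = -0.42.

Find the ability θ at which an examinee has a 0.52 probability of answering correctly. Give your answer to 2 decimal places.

-0.37

P(θ) = 1 / (1 + exp(−a(θ − b)))
logit = ln(0.5200/0.4800) = 0.0800
θ = b + logit/(a) = -0.42 + 0.0800/1.5600 = -0.3687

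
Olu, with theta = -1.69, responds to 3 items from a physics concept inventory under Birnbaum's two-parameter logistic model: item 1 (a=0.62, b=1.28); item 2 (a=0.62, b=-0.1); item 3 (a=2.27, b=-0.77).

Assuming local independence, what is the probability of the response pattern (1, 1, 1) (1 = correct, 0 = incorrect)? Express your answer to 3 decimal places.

0.004

P(theta) = 1 / (1 + exp(−a(theta − b)))
P_1 = 1/(1+e^{1.8414}) = 0.1369
P_2 = 1/(1+e^{0.9858}) = 0.2717
P_3 = 1/(1+e^{2.0884}) = 0.1102
L = P_1 × P_2 × P_3 = 0.1369 × 0.2717 × 0.1102 = 0.00410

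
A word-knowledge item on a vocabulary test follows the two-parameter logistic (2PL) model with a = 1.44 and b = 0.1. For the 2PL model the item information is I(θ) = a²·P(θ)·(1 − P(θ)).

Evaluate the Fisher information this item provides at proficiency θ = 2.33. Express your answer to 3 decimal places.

0.077

P = 1/(1+e^{-3.2112}) = 0.9613
P(1−P) = 0.9613 × 0.0387 = 0.0372
I = a² × P(1−P) = 1.44² × 0.0372 = 0.07723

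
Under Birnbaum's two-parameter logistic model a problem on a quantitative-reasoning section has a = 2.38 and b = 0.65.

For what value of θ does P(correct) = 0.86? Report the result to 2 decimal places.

P(θ) = 1 / (1 + exp(−a(θ − b)))
logit = ln(0.8600/0.1400) = 1.8153
θ = b + logit/(a) = 0.65 + 1.8153/2.3800 = 1.4127

1.41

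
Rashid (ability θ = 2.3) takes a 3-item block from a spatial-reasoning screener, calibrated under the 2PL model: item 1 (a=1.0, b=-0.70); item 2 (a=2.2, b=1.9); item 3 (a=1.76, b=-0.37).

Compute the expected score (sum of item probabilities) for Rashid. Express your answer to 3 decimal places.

P(θ) = 1 / (1 + exp(−a(θ − b)))
P_1 = 1/(1+e^{-3.0000}) = 0.9526
P_2 = 1/(1+e^{-0.8800}) = 0.7068
P_3 = 1/(1+e^{-4.6992}) = 0.9910
E[score] = 0.9526 + 0.7068 + 0.9910 = 2.6504

2.650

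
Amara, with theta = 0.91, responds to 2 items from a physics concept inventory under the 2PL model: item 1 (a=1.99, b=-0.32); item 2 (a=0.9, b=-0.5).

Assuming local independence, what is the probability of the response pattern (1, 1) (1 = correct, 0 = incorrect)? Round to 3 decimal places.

0.718

P(theta) = 1 / (1 + exp(−a(theta − b)))
P_1 = 1/(1+e^{-2.4477}) = 0.9204
P_2 = 1/(1+e^{-1.2690}) = 0.7806
L = P_1 × P_2 = 0.9204 × 0.7806 = 0.71843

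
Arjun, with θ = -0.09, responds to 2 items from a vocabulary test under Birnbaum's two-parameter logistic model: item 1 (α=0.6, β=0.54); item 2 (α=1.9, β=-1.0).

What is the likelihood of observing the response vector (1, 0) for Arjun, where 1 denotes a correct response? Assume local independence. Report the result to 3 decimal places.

P(θ) = 1 / (1 + exp(−α(θ − β)))
P_1 = 1/(1+e^{0.3780}) = 0.4066
P_2 = 1/(1+e^{-1.7290}) = 0.8493
L = P_1 × (1−P_2) = 0.4066 × 0.1507 = 0.06128

0.061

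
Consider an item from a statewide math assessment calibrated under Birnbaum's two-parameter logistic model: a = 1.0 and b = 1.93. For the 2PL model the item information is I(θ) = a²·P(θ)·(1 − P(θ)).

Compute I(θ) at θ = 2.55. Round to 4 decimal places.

0.2274

P = 1/(1+e^{-0.6200}) = 0.6502
P(1−P) = 0.6502 × 0.3498 = 0.2274
I = a² × P(1−P) = 1.0² × 0.2274 = 0.22743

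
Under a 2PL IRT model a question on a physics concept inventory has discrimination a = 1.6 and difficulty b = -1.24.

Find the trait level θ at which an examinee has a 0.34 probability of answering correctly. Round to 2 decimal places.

P(θ) = 1 / (1 + exp(−a(θ − b)))
logit = ln(0.3400/0.6600) = -0.6633
θ = b + logit/(a) = -1.24 + (-0.6633)/1.6000 = -1.6546

-1.65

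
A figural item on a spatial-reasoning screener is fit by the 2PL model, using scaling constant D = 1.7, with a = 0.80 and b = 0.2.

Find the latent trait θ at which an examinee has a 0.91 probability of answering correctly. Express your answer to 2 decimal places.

1.90

P(θ) = 1 / (1 + exp(−D·a(θ − b)))
logit = ln(0.9100/0.0900) = 2.3136
θ = b + logit/(1.7·a) = 0.2 + 2.3136/1.3600 = 1.9012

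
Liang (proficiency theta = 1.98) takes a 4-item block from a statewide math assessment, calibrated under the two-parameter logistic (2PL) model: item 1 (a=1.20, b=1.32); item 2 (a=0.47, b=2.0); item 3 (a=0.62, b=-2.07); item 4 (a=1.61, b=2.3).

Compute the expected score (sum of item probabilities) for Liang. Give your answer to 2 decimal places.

P(theta) = 1 / (1 + exp(−a(theta − b)))
P_1 = 1/(1+e^{-0.7920}) = 0.6883
P_2 = 1/(1+e^{0.0094}) = 0.4977
P_3 = 1/(1+e^{-2.5110}) = 0.9249
P_4 = 1/(1+e^{0.5152}) = 0.3740
E[score] = 0.6883 + 0.4977 + 0.9249 + 0.3740 = 2.4848

2.48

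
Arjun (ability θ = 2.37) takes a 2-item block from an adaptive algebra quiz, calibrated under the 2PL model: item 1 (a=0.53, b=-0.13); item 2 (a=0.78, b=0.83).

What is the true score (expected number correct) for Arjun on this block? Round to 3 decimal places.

P(θ) = 1 / (1 + exp(−a(θ − b)))
P_1 = 1/(1+e^{-1.3250}) = 0.7900
P_2 = 1/(1+e^{-1.2012}) = 0.7687
E[score] = 0.7900 + 0.7687 = 1.5588

1.559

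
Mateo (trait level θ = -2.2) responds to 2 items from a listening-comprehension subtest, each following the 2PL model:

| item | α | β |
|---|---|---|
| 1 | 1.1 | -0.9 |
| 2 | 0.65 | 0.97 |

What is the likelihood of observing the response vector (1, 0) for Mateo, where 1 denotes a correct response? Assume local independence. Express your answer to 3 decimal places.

0.171

P(θ) = 1 / (1 + exp(−α(θ − β)))
P_1 = 1/(1+e^{1.4300}) = 0.1931
P_2 = 1/(1+e^{2.0605}) = 0.1130
L = P_1 × (1−P_2) = 0.1931 × 0.8870 = 0.17128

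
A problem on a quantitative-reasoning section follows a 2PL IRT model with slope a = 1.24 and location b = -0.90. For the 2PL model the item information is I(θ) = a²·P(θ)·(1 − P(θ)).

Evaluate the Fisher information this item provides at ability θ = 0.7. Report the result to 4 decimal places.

P = 1/(1+e^{-1.9840}) = 0.8791
P(1−P) = 0.8791 × 0.1209 = 0.1063
I = a² × P(1−P) = 1.24² × 0.1063 = 0.16341

0.1634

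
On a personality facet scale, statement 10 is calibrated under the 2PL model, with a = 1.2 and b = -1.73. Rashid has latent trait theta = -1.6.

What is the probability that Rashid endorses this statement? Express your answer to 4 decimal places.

0.5389

P(theta) = 1 / (1 + exp(−a(theta − b)))
Exponent: 1.2 × (-1.6 − (-1.73)) = 0.1560
1/(1 + e^{-0.1560}) = 0.5389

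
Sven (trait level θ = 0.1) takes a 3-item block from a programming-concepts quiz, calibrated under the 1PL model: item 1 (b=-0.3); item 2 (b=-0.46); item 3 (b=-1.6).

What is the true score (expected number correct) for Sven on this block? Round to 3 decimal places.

2.081

P(θ) = 1 / (1 + exp(−(θ − b)))
P_1 = 1/(1+e^{-0.4000}) = 0.5987
P_2 = 1/(1+e^{-0.5600}) = 0.6365
P_3 = 1/(1+e^{-1.7000}) = 0.8455
E[score] = 0.5987 + 0.6365 + 0.8455 = 2.0807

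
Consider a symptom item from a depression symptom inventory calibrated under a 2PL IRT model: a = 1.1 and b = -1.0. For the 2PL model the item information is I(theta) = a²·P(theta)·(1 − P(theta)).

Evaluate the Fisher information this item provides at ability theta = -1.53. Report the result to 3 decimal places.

P = 1/(1+e^{0.5830}) = 0.3582
P(1−P) = 0.3582 × 0.6418 = 0.2299
I = a² × P(1−P) = 1.1² × 0.2299 = 0.27818

0.278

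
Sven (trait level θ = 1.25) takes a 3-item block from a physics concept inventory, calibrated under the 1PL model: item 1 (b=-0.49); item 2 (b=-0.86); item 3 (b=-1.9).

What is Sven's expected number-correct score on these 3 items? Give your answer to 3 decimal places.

P(θ) = 1 / (1 + exp(−(θ − b)))
P_1 = 1/(1+e^{-1.7400}) = 0.8507
P_2 = 1/(1+e^{-2.1100}) = 0.8919
P_3 = 1/(1+e^{-3.1500}) = 0.9589
E[score] = 0.8507 + 0.8919 + 0.9589 = 2.7015

2.701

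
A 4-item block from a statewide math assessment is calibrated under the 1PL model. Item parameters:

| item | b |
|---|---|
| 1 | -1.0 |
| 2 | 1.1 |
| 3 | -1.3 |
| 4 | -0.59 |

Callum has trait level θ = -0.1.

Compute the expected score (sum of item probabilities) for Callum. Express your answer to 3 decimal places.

P(θ) = 1 / (1 + exp(−(θ − b)))
P_1 = 1/(1+e^{-0.9000}) = 0.7109
P_2 = 1/(1+e^{1.2000}) = 0.2315
P_3 = 1/(1+e^{-1.2000}) = 0.7685
P_4 = 1/(1+e^{-0.4900}) = 0.6201
E[score] = 0.7109 + 0.2315 + 0.7685 + 0.6201 = 2.3311

2.331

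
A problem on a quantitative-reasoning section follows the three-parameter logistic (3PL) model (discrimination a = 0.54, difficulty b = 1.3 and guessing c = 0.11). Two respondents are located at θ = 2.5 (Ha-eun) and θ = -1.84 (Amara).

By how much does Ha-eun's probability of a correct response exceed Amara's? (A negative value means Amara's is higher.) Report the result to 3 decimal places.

P(θ) = c + (1 − c) · 1 / (1 + exp(−a(θ − b)))
P(Ha-eun) = 0.6943  [exponent 0.6480]
P(Amara) = 0.2480  [exponent -1.6956]
Difference = 0.6943 − 0.2480 = 0.4464

0.446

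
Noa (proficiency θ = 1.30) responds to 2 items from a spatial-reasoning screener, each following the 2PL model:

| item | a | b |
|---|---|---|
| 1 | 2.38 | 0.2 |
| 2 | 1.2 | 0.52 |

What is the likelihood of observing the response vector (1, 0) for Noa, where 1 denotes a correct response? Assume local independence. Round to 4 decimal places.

P(θ) = 1 / (1 + exp(−a(θ − b)))
P_1 = 1/(1+e^{-2.6180}) = 0.9320
P_2 = 1/(1+e^{-0.9360}) = 0.7183
L = P_1 × (1−P_2) = 0.9320 × 0.2817 = 0.26256

0.2626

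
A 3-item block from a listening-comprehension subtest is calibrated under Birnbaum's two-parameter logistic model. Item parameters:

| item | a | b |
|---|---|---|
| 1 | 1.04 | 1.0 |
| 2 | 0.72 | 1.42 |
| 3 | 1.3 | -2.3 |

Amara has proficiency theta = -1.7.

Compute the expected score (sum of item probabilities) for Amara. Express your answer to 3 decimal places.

P(theta) = 1 / (1 + exp(−a(theta − b)))
P_1 = 1/(1+e^{2.8080}) = 0.0569
P_2 = 1/(1+e^{2.2464}) = 0.0957
P_3 = 1/(1+e^{-0.7800}) = 0.6857
E[score] = 0.0569 + 0.0957 + 0.6857 = 0.8382

0.838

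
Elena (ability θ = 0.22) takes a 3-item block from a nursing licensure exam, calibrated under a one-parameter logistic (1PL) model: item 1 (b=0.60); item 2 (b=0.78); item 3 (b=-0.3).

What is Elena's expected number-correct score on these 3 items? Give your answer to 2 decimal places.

P(θ) = 1 / (1 + exp(−(θ − b)))
P_1 = 1/(1+e^{0.3800}) = 0.4061
P_2 = 1/(1+e^{0.5600}) = 0.3635
P_3 = 1/(1+e^{-0.5200}) = 0.6271
E[score] = 0.4061 + 0.3635 + 0.6271 = 1.3968

1.40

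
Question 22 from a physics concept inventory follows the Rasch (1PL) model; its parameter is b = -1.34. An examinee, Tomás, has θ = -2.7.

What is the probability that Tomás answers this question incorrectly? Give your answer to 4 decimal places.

P(θ) = 1 / (1 + exp(−(θ − b)))
Exponent: (-2.7 − (-1.34)) = -1.3600
1/(1 + e^{1.3600}) = 0.2042
P = 0.2042
P(incorrect) = 1 − 0.2042 = 0.7958

0.7958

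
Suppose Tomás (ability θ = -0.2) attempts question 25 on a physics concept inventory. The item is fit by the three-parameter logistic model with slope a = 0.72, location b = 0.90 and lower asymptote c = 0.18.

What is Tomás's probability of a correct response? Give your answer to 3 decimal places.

P(θ) = c + (1 − c) · 1 / (1 + exp(−a(θ − b)))
Exponent: 0.72 × (-0.2 − 0.90) = -0.7920
1/(1 + e^{0.7920}) = 0.3117
P = 0.18 + 0.82 × 0.3117 = 0.4356

0.436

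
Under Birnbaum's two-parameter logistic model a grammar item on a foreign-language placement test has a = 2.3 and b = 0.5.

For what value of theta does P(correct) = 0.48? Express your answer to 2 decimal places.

0.47

P(theta) = 1 / (1 + exp(−a(theta − b)))
logit = ln(0.4800/0.5200) = -0.0800
theta = b + logit/(a) = 0.5 + (-0.0800)/2.3000 = 0.4652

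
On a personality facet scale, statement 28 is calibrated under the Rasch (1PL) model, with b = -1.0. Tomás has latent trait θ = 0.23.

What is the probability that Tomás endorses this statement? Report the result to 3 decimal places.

P(θ) = 1 / (1 + exp(−(θ − b)))
Exponent: (0.23 − (-1.0)) = 1.2300
1/(1 + e^{-1.2300}) = 0.7738
P = 0.7738

0.774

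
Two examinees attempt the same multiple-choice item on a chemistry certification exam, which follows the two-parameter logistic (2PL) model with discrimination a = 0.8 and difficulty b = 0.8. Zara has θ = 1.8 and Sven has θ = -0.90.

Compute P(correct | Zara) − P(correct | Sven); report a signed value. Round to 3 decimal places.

0.486

P(θ) = 1 / (1 + exp(−a(θ − b)))
P(Zara) = 0.6900  [exponent 0.8000]
P(Sven) = 0.2042  [exponent -1.3600]
Difference = 0.6900 − 0.2042 = 0.4857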